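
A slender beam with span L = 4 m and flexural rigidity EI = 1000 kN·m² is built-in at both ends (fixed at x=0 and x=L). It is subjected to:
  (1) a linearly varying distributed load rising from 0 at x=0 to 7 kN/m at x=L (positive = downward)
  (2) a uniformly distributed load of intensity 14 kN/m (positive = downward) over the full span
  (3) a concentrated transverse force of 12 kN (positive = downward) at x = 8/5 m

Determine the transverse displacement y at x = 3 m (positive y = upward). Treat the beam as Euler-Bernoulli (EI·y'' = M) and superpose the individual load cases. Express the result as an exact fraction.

y(3) = -1327/160000 m

Load 1 — triangular load w₀=7 kN/m (0→w₀ over full span):
  y_1 = -w₀x²(L-x)²(x+2L)/(120LEI) = -7·3²·(4-3)²·(3+2·4)/(120·4·1000) = -231/160000 m
Load 2 — uniform load w=14 kN/m over full span:
  y_2 = -wx²(L-x)²/(24EI) = -14·3²·(4-3)²/(24·1000) = -21/4000 m
Load 3 — point force P=12 kN at a=8/5 m (b=L-a=12/5):
  y_3 = -Pa²(L-x)²(3bL-(3b+a)(L-x))/(6L³EI)  [x>a] = -12·(8/5)²·(4-3)²·(3·(12/5)·4-(3·(12/5)+(8/5))·(4-3))/(6·4³·1000) = -1/625 m
Superposition: y = Σ y_i = -1327/160000 m ≈ -0.008294 m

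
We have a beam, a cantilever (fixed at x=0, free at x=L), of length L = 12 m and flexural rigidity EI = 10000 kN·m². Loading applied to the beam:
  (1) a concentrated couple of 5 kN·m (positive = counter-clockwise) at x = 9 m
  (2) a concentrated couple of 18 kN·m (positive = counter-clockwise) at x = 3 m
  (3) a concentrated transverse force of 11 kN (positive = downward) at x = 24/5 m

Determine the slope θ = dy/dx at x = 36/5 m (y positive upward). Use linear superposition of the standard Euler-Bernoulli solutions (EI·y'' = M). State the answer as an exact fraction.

θ(36/5) = -459/125000 rad

Load 1 — applied couple M₀=5 kN·m at a=9 m (b=L-a=3):
  θ_1 = M₀x/EI  [x≤a] = 5·(36/5)/10000 = 9/2500 rad
Load 2 — applied couple M₀=18 kN·m at a=3 m (b=L-a=9):
  θ_2 = M₀a/EI  [x>a] = 18·3/10000 = 27/5000 rad
Load 3 — point force P=11 kN at a=24/5 m (b=L-a=36/5):
  θ_3 = -Pa²/(2EI)  [x>a] = -11·(24/5)²/(2·10000) = -198/15625 rad
Superposition: θ = Σ θ_i = -459/125000 rad ≈ -0.003672 rad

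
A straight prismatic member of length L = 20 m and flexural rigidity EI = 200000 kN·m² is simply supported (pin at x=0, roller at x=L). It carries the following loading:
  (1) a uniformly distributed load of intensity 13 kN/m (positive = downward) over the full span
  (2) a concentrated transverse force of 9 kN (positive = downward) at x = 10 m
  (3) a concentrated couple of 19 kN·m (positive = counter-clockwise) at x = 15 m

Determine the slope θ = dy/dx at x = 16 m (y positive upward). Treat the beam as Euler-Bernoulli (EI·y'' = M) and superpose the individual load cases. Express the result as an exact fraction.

Load 1 — uniform load w=13 kN/m over full span:
  θ_1 = -w(L³-6Lx²+4x³)/(24EI) = -13·(20³-6·20·16²+4·16³)/(24·200000) = 429/25000 rad
Load 2 — point force P=9 kN at a=10 m (b=L-a=10):
  θ_2 = -Pa(2L²-6Lx+3x²+a²)/(6LEI)  [x>a] = -9·10·(2·20²-6·20·16+3·16²+10²)/(6·20·200000) = 189/200000 rad
Load 3 — applied couple M₀=19 kN·m at a=15 m (b=L-a=5):
  θ_3 = (M₀x²/(2L)-M₀(x-a)+C₁)/EI  [x>a] with C₁=M₀(3b²-L²)/(6L)=-1235/24 = (19·16²/(2·20)-19·(16-15)+(-1235/24))/200000 = 6137/24000000 rad
Superposition: θ = Σ θ_i = 440657/24000000 rad ≈ 0.018361 rad

θ(16) = 440657/24000000 rad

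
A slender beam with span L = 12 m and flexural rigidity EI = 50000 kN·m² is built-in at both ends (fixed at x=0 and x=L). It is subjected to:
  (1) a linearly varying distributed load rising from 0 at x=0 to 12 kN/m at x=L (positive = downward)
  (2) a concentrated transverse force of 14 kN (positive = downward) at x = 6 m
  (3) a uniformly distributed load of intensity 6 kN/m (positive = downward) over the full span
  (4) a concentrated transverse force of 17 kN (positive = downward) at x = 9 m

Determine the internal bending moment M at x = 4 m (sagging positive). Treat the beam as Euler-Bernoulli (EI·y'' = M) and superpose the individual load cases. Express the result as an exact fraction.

M(4) = 12047/240 kN·m

Load 1 — triangular load w₀=12 kN/m (0→w₀ over full span):
  M_1 = 3w₀Lx/20 - w₀L²/30 - w₀x³/(6L) = 3·12·12·4/20 - 12·12²/30 - 12·4³/(6·12) = 272/15 kN·m
Load 2 — point force P=14 kN at a=6 m (b=L-a=6):
  M_2 = Pb²(3a+b)x/L³ - Pab²/L²  [x≤a] = 14·6²·(3·6+6)·4/12³ - 14·6·6²/12² = 7 kN·m
Load 3 — uniform load w=6 kN/m over full span:
  M_3 = wLx/2 - wL²/12 - wx²/2 = 6·12·4/2 - 6·12²/12 - 6·4²/2 = 24 kN·m
Load 4 — point force P=17 kN at a=9 m (b=L-a=3):
  M_4 = Pb²(3a+b)x/L³ - Pab²/L²  [x≤a] = 17·3²·(3·9+3)·4/12³ - 17·9·3²/12² = 17/16 kN·m
Superposition: M = Σ M_i = 12047/240 kN·m ≈ 50.195833 kN·m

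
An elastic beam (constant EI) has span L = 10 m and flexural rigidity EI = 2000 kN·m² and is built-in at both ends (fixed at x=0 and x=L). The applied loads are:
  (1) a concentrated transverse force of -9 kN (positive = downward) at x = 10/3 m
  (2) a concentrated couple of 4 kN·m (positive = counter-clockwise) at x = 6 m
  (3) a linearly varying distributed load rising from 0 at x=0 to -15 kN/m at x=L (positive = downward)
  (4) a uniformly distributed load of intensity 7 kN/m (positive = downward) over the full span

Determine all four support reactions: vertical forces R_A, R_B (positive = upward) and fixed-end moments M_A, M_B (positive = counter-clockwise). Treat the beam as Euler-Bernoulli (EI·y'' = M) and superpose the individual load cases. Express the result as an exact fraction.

Load 1 — point force P=-9 kN at a=10/3 m (b=L-a=20/3):
  R_A = Pb²(3a+b)/L³ = (-9)·(20/3)²·(3·(10/3)+(20/3))/10³ = -20/3 kN
  M_A = Pab²/L² = (-9)·(10/3)·(20/3)²/10² = -40/3 kN·m
  R_B = Pa²(a+3b)/L³ = (-9)·(10/3)²·((10/3)+3·(20/3))/10³ = -7/3 kN
  M_B = -Pa²b/L² = -(-9)·(10/3)²·(20/3)/10² = 20/3 kN·m
Load 2 — applied couple M₀=4 kN·m at a=6 m (b=L-a=4):
  R_A = 6M₀ab/L³ = 6·4·6·4/10³ = 72/125 kN
  M_A = M₀b(2a-b)/L² = 4·4·(2·6-4)/10² = 32/25 kN·m
  R_B = -6M₀ab/L³ = -6·4·6·4/10³ = -72/125 kN
  M_B = M₀a(2b-a)/L² = 4·6·(2·4-6)/10² = 12/25 kN·m
Load 3 — triangular load w₀=-15 kN/m (0→w₀ over full span):
  R_A = 3w₀L/20 = 3·(-15)·10/20 = -45/2 kN
  M_A = w₀L²/30 = (-15)·10²/30 = -50 kN·m
  R_B = 7w₀L/20 = 7·(-15)·10/20 = -105/2 kN
  M_B = -w₀L²/20 = -(-15)·10²/20 = 75 kN·m
Load 4 — uniform load w=7 kN/m over full span:
  R_A = wL/2 = 7·10/2 = 35 kN
  M_A = wL²/12 = 7·10²/12 = 175/3 kN·m
  R_B = wL/2 = 7·10/2 = 35 kN
  M_B = -wL²/12 = -7·10²/12 = -175/3 kN·m
Superposition: R_A = 4807/750 kN, M_A = -93/25 kN·m, R_B = -15307/750 kN, M_B = 1786/75 kN·m

R_A = 4807/750 kN, M_A = -93/25 kN·m, R_B = -15307/750 kN, M_B = 1786/75 kN·m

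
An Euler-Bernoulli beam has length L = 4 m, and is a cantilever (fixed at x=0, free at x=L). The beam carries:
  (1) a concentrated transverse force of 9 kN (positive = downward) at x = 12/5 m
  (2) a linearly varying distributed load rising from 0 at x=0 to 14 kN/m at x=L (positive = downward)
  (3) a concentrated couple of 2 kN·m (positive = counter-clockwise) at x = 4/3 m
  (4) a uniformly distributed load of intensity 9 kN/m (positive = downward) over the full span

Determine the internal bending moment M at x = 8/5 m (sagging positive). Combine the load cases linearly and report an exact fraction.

M(8/5) = -8172/125 kN·m

Load 1 — point force P=9 kN at a=12/5 m (b=L-a=8/5):
  M_1 = -P(a-x)  [x≤a] = -9·((12/5)-(8/5)) = -36/5 kN·m
Load 2 — triangular load w₀=14 kN/m (0→w₀ over full span):
  M_2 = w₀Lx/2 - w₀L²/3 - w₀x³/(6L) = 14·4·(8/5)/2 - 14·4²/3 - 14·(8/5)³/(6·4) = -4032/125 kN·m
Load 3 — applied couple M₀=2 kN·m at a=4/3 m (b=L-a=8/3):
  M_3 = 0  [x>a] = 0 kN·m
Load 4 — uniform load w=9 kN/m over full span:
  M_4 = -w(L-x)²/2 = -9·(4-(8/5))²/2 = -648/25 kN·m
Superposition: M = Σ M_i = -8172/125 kN·m ≈ -65.376000 kN·m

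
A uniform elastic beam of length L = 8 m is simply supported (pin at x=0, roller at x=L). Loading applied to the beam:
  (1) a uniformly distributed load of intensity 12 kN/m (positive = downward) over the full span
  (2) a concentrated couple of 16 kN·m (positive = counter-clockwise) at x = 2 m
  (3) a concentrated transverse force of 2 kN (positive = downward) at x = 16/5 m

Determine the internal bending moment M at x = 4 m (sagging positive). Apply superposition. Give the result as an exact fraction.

Load 1 — uniform load w=12 kN/m over full span:
  M_1 = wx(L-x)/2 = 12·4·(8-4)/2 = 96 kN·m
Load 2 — applied couple M₀=16 kN·m at a=2 m (b=L-a=6):
  M_2 = M₀x/L - M₀  [x>a] = 16·4/8 - 16 = -8 kN·m
Load 3 — point force P=2 kN at a=16/5 m (b=L-a=24/5):
  M_3 = Pa(L-x)/L  [x>a] = 2·(16/5)·(8-4)/8 = 16/5 kN·m
Superposition: M = Σ M_i = 456/5 kN·m ≈ 91.200000 kN·m

M(4) = 456/5 kN·m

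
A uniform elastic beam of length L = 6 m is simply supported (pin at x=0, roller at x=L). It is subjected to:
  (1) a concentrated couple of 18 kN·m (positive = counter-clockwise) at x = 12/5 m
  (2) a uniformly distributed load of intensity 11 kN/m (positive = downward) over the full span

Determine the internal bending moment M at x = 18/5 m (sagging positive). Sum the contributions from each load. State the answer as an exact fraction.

M(18/5) = 1008/25 kN·m

Load 1 — applied couple M₀=18 kN·m at a=12/5 m (b=L-a=18/5):
  M_1 = M₀x/L - M₀  [x>a] = 18·(18/5)/6 - 18 = -36/5 kN·m
Load 2 — uniform load w=11 kN/m over full span:
  M_2 = wx(L-x)/2 = 11·(18/5)·(6-(18/5))/2 = 1188/25 kN·m
Superposition: M = Σ M_i = 1008/25 kN·m ≈ 40.320000 kN·m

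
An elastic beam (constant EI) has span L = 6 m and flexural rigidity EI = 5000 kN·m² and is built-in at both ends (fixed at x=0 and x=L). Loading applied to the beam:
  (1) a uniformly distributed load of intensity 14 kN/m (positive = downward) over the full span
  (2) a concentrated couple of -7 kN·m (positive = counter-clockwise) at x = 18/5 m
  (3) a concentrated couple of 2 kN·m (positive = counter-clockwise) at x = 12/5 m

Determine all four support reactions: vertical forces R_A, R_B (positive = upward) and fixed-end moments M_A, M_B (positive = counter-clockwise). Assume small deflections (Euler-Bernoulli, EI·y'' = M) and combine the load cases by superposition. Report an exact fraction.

Load 1 — uniform load w=14 kN/m over full span:
  R_A = wL/2 = 14·6/2 = 42 kN
  M_A = wL²/12 = 14·6²/12 = 42 kN·m
  R_B = wL/2 = 14·6/2 = 42 kN
  M_B = -wL²/12 = -14·6²/12 = -42 kN·m
Load 2 — applied couple M₀=-7 kN·m at a=18/5 m (b=L-a=12/5):
  R_A = 6M₀ab/L³ = 6·(-7)·(18/5)·(12/5)/6³ = -42/25 kN
  M_A = M₀b(2a-b)/L² = (-7)·(12/5)·(2·(18/5)-(12/5))/6² = -56/25 kN·m
  R_B = -6M₀ab/L³ = -6·(-7)·(18/5)·(12/5)/6³ = 42/25 kN
  M_B = M₀a(2b-a)/L² = (-7)·(18/5)·(2·(12/5)-(18/5))/6² = -21/25 kN·m
Load 3 — applied couple M₀=2 kN·m at a=12/5 m (b=L-a=18/5):
  R_A = 6M₀ab/L³ = 6·2·(12/5)·(18/5)/6³ = 12/25 kN
  M_A = M₀b(2a-b)/L² = 2·(18/5)·(2·(12/5)-(18/5))/6² = 6/25 kN·m
  R_B = -6M₀ab/L³ = -6·2·(12/5)·(18/5)/6³ = -12/25 kN
  M_B = M₀a(2b-a)/L² = 2·(12/5)·(2·(18/5)-(12/5))/6² = 16/25 kN·m
Superposition: R_A = 204/5 kN, M_A = 40 kN·m, R_B = 216/5 kN, M_B = -211/5 kN·m

R_A = 204/5 kN, M_A = 40 kN·m, R_B = 216/5 kN, M_B = -211/5 kN·m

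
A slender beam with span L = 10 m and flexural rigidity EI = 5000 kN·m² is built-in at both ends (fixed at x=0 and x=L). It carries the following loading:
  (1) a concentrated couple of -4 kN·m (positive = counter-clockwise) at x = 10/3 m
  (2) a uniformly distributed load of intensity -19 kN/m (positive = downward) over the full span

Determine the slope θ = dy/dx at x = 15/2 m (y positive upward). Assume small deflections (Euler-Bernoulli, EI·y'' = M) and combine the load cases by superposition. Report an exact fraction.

θ(15/2) = -1409/48000 rad

Load 1 — applied couple M₀=-4 kN·m at a=10/3 m (b=L-a=20/3):
  θ_1 = (R_Ax²/2 - M_Ax - M₀(x-a))/EI  [x>a] with R_A=-8/15, M_A=0 = ((-8/15)·(15/2)²/2 - 0·(15/2) - (-4)·((15/2)-(10/3)))/5000 = 1/3000 rad
Load 2 — uniform load w=-19 kN/m over full span:
  θ_2 = -wx(L-x)(L-2x)/(12EI) = -(-19)·(15/2)·(10-(15/2))·(10-2·(15/2))/(12·5000) = -19/640 rad
Superposition: θ = Σ θ_i = -1409/48000 rad ≈ -0.029354 rad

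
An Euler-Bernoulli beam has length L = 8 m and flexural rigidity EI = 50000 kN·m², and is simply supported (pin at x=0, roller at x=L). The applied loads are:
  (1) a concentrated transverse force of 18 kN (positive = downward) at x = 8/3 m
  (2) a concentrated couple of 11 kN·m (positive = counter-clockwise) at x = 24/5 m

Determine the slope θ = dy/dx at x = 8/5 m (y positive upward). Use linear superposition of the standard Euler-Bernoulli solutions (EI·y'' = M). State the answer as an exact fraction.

θ(8/5) = -1733/1406250 rad

Load 1 — point force P=18 kN at a=8/3 m (b=L-a=16/3):
  θ_1 = -Pb(L²-b²-3x²)/(6LEI)  [x≤a] = -18·(16/3)·(8²-(16/3)²-3·(8/5)²)/(6·8·50000) = -784/703125 rad
Load 2 — applied couple M₀=11 kN·m at a=24/5 m (b=L-a=16/5):
  θ_2 = (M₀x²/(2L)+C₁)/EI  [x≤a] with C₁=M₀(3b²-L²)/(6L)=-572/75 = (11·(8/5)²/(2·8)+(-572/75))/50000 = -11/93750 rad
Superposition: θ = Σ θ_i = -1733/1406250 rad ≈ -0.001232 rad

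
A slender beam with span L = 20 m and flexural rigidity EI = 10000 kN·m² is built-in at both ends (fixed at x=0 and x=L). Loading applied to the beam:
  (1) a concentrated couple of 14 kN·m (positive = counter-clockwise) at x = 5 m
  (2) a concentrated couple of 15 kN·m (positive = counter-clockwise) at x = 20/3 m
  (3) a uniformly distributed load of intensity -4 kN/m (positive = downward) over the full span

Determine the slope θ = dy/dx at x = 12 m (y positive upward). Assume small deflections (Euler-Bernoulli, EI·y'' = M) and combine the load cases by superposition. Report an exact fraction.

θ(12) = -729/50000 rad

Load 1 — applied couple M₀=14 kN·m at a=5 m (b=L-a=15):
  θ_1 = (R_Ax²/2 - M_Ax - M₀(x-a))/EI  [x>a] with R_A=63/80, M_A=-21/8 = ((63/80)·12²/2 - (-21/8)·12 - 14·(12-5))/10000 = -49/50000 rad
Load 2 — applied couple M₀=15 kN·m at a=20/3 m (b=L-a=40/3):
  θ_2 = (R_Ax²/2 - M_Ax - M₀(x-a))/EI  [x>a] with R_A=1, M_A=0 = (1·12²/2 - 0·12 - 15·(12-(20/3)))/10000 = -1/1250 rad
Load 3 — uniform load w=-4 kN/m over full span:
  θ_3 = -wx(L-x)(L-2x)/(12EI) = -(-4)·12·(20-12)·(20-2·12)/(12·10000) = -8/625 rad
Superposition: θ = Σ θ_i = -729/50000 rad ≈ -0.014580 rad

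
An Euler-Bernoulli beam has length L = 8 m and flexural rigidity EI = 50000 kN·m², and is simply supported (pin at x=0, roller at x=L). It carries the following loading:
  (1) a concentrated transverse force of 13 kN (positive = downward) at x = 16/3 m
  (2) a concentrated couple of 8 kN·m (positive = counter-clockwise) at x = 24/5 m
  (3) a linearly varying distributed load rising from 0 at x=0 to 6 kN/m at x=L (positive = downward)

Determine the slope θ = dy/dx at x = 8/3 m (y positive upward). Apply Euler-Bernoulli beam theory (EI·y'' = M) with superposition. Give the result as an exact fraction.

θ(8/3) = -2554/2109375 rad

Load 1 — point force P=13 kN at a=16/3 m (b=L-a=8/3):
  θ_1 = -Pb(L²-b²-3x²)/(6LEI)  [x≤a] = -13·(8/3)·(8²-(8/3)²-3·(8/3)²)/(6·8·50000) = -26/50625 rad
Load 2 — applied couple M₀=8 kN·m at a=24/5 m (b=L-a=16/5):
  θ_2 = (M₀x²/(2L)+C₁)/EI  [x≤a] with C₁=M₀(3b²-L²)/(6L)=-416/75 = (8·(8/3)²/(2·8)+(-416/75))/50000 = -28/703125 rad
Load 3 — triangular load w₀=6 kN/m (0→w₀ over full span):
  θ_3 = -w₀(7L⁴-30L²x²+15x⁴)/(360LEI) = -6·(7·8⁴-30·8²·(8/3)²+15·(8/3)⁴)/(360·8·50000) = -832/1265625 rad
Superposition: θ = Σ θ_i = -2554/2109375 rad ≈ -0.001211 rad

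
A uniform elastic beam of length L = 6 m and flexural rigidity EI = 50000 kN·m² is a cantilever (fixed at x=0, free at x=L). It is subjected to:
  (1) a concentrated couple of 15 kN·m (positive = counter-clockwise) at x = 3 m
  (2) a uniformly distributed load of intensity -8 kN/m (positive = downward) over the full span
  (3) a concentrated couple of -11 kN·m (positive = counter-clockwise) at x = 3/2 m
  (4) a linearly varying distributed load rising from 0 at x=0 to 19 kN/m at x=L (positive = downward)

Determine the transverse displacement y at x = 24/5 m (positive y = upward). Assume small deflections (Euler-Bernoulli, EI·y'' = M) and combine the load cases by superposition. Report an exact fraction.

Load 1 — applied couple M₀=15 kN·m at a=3 m (b=L-a=3):
  y_1 = M₀a(2x-a)/(2EI)  [x>a] = 15·3·(2·(24/5)-3)/(2·50000) = 297/100000 m
Load 2 — uniform load w=-8 kN/m over full span:
  y_2 = -wx²(x²-4Lx+6L²)/(24EI) = -(-8)·(24/5)²·((24/5)²-4·6·(24/5)+6·6²)/(24·50000) = 37152/1953125 m
Load 3 — applied couple M₀=-11 kN·m at a=3/2 m (b=L-a=9/2):
  y_3 = M₀a(2x-a)/(2EI)  [x>a] = (-11)·(3/2)·(2·(24/5)-(3/2))/(2·50000) = -2673/2000000 m
Load 4 — triangular load w₀=19 kN/m (0→w₀ over full span):
  y_4 = (w₀Lx³/12-w₀L²x²/6-w₀x⁵/(120L))/EI = (19·6·(24/5)³/12-19·6²·(24/5)²/6-19·(24/5)⁵/(120·6))/50000 = -1604664/48828125 m
Superposition: y = Σ y_i = -76301217/6250000000 m ≈ -0.012208 m

y(24/5) = -76301217/6250000000 m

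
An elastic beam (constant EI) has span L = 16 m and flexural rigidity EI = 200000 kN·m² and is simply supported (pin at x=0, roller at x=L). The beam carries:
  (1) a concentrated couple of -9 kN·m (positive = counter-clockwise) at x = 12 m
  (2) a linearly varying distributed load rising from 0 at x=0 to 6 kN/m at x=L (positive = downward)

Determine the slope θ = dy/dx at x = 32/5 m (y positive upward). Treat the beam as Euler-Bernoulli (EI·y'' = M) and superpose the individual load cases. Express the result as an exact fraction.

Load 1 — applied couple M₀=-9 kN·m at a=12 m (b=L-a=4):
  θ_1 = (M₀x²/(2L)+C₁)/EI  [x≤a] with C₁=M₀(3b²-L²)/(6L)=39/2 = ((-9)·(32/5)²/(2·16)+(39/2))/200000 = 399/10000000 rad
Load 2 — triangular load w₀=6 kN/m (0→w₀ over full span):
  θ_2 = -w₀(7L⁴-30L²x²+15x⁴)/(360LEI) = -6·(7·16⁴-30·16²·(32/5)²+15·(32/5)⁴)/(360·16·200000) = -5168/5859375 rad
Superposition: θ = Σ θ_i = -631579/750000000 rad ≈ -0.000842 rad

θ(32/5) = -631579/750000000 rad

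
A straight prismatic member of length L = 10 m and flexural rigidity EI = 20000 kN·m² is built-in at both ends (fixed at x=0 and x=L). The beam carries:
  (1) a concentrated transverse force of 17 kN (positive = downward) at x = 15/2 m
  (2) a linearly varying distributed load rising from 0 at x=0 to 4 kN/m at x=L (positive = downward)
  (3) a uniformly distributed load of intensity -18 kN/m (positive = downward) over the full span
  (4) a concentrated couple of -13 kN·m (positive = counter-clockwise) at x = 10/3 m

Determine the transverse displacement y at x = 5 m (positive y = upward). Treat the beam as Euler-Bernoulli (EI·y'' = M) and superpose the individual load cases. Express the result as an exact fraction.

y(5) = 2041/115200 m

Load 1 — point force P=17 kN at a=15/2 m (b=L-a=5/2):
  y_1 = -Pb²x²(3aL-(3a+b)x)/(6L³EI)  [x≤a] = -17·(5/2)²·5²·(3·(15/2)·10-(3·(15/2)+(5/2))·5)/(6·10³·20000) = -17/7680 m
Load 2 — triangular load w₀=4 kN/m (0→w₀ over full span):
  y_2 = -w₀x²(L-x)²(x+2L)/(120LEI) = -4·5²·(10-5)²·(5+2·10)/(120·10·20000) = -1/384 m
Load 3 — uniform load w=-18 kN/m over full span:
  y_3 = -wx²(L-x)²/(24EI) = -(-18)·5²·(10-5)²/(24·20000) = 3/128 m
Load 4 — applied couple M₀=-13 kN·m at a=10/3 m (b=L-a=20/3):
  y_4 = (R_Ax³/6 - M_Ax²/2 - M₀(x-a)²/2)/EI  [x>a] with R_A=-26/15, M_A=0 = ((-26/15)·5³/6 - 0·5²/2 - (-13)·(5-(10/3))²/2)/20000 = -13/14400 m
Superposition: y = Σ y_i = 2041/115200 m ≈ 0.017717 m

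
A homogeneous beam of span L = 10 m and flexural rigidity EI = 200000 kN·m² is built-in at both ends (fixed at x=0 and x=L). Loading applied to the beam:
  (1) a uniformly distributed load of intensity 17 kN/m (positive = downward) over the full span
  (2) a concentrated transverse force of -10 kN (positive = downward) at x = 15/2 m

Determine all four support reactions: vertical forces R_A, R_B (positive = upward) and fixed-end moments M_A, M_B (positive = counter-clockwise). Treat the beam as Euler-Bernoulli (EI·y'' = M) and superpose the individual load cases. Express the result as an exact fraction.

Load 1 — uniform load w=17 kN/m over full span:
  R_A = wL/2 = 17·10/2 = 85 kN
  M_A = wL²/12 = 17·10²/12 = 425/3 kN·m
  R_B = wL/2 = 17·10/2 = 85 kN
  M_B = -wL²/12 = -17·10²/12 = -425/3 kN·m
Load 2 — point force P=-10 kN at a=15/2 m (b=L-a=5/2):
  R_A = Pb²(3a+b)/L³ = (-10)·(5/2)²·(3·(15/2)+(5/2))/10³ = -25/16 kN
  M_A = Pab²/L² = (-10)·(15/2)·(5/2)²/10² = -75/16 kN·m
  R_B = Pa²(a+3b)/L³ = (-10)·(15/2)²·((15/2)+3·(5/2))/10³ = -135/16 kN
  M_B = -Pa²b/L² = -(-10)·(15/2)²·(5/2)/10² = 225/16 kN·m
Superposition: R_A = 1335/16 kN, M_A = 6575/48 kN·m, R_B = 1225/16 kN, M_B = -6125/48 kN·m

R_A = 1335/16 kN, M_A = 6575/48 kN·m, R_B = 1225/16 kN, M_B = -6125/48 kN·m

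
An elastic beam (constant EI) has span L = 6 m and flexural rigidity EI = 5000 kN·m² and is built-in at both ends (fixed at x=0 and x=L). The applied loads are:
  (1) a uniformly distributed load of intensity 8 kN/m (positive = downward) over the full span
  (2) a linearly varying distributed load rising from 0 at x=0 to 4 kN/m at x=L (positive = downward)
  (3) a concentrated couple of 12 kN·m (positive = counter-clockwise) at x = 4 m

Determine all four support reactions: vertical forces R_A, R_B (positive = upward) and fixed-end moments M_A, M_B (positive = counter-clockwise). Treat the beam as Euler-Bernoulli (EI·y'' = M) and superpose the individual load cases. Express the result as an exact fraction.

R_A = 454/15 kN, M_A = 164/5 kN·m, R_B = 446/15 kN, M_B = -156/5 kN·m

Load 1 — uniform load w=8 kN/m over full span:
  R_A = wL/2 = 8·6/2 = 24 kN
  M_A = wL²/12 = 8·6²/12 = 24 kN·m
  R_B = wL/2 = 8·6/2 = 24 kN
  M_B = -wL²/12 = -8·6²/12 = -24 kN·m
Load 2 — triangular load w₀=4 kN/m (0→w₀ over full span):
  R_A = 3w₀L/20 = 3·4·6/20 = 18/5 kN
  M_A = w₀L²/30 = 4·6²/30 = 24/5 kN·m
  R_B = 7w₀L/20 = 7·4·6/20 = 42/5 kN
  M_B = -w₀L²/20 = -4·6²/20 = -36/5 kN·m
Load 3 — applied couple M₀=12 kN·m at a=4 m (b=L-a=2):
  R_A = 6M₀ab/L³ = 6·12·4·2/6³ = 8/3 kN
  M_A = M₀b(2a-b)/L² = 12·2·(2·4-2)/6² = 4 kN·m
  R_B = -6M₀ab/L³ = -6·12·4·2/6³ = -8/3 kN
  M_B = M₀a(2b-a)/L² = 12·4·(2·2-4)/6² = 0 kN·m
Superposition: R_A = 454/15 kN, M_A = 164/5 kN·m, R_B = 446/15 kN, M_B = -156/5 kN·m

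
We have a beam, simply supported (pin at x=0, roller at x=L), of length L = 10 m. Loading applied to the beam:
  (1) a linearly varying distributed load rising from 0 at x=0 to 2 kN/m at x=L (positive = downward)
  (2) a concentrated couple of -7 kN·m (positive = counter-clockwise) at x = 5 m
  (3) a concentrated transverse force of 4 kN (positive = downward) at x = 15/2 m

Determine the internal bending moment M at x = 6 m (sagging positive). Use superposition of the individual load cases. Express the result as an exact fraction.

M(6) = 108/5 kN·m

Load 1 — triangular load w₀=2 kN/m (0→w₀ over full span):
  M_1 = w₀Lx/6 - w₀x³/(6L) = 2·10·6/6 - 2·6³/(6·10) = 64/5 kN·m
Load 2 — applied couple M₀=-7 kN·m at a=5 m (b=L-a=5):
  M_2 = M₀x/L - M₀  [x>a] = (-7)·6/10 - (-7) = 14/5 kN·m
Load 3 — point force P=4 kN at a=15/2 m (b=L-a=5/2):
  M_3 = Pbx/L  [x≤a] = 4·(5/2)·6/10 = 6 kN·m
Superposition: M = Σ M_i = 108/5 kN·m ≈ 21.600000 kN·m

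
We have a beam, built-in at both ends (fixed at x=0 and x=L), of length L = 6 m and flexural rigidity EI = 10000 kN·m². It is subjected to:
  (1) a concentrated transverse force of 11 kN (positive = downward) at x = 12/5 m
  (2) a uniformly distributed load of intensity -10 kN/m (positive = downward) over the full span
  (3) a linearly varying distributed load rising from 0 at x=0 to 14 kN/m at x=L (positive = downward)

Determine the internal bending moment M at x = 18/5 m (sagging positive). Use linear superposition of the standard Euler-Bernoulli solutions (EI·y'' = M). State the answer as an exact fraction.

Load 1 — point force P=11 kN at a=12/5 m (b=L-a=18/5):
  M_1 = Pa²(a+3b)(L-x)/L³ - Pa²b/L²  [x>a] = 11·(12/5)²·((12/5)+3·(18/5))·(6-(18/5))/6³ - 11·(12/5)²·(18/5)/6² = 1848/625 kN·m
Load 2 — uniform load w=-10 kN/m over full span:
  M_2 = wLx/2 - wL²/12 - wx²/2 = (-10)·6·(18/5)/2 - (-10)·6²/12 - (-10)·(18/5)²/2 = -66/5 kN·m
Load 3 — triangular load w₀=14 kN/m (0→w₀ over full span):
  M_3 = 3w₀Lx/20 - w₀L²/30 - w₀x³/(6L) = 3·14·6·(18/5)/20 - 14·6²/30 - 14·(18/5)³/(6·6) = 1302/125 kN·m
Superposition: M = Σ M_i = 108/625 kN·m ≈ 0.172800 kN·m

M(18/5) = 108/625 kN·m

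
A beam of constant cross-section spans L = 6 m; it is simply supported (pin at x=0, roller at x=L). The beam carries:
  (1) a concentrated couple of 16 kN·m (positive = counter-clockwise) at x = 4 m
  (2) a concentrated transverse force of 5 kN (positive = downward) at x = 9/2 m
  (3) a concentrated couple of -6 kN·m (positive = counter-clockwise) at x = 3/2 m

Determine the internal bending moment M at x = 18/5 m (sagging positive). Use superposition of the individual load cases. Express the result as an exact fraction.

Load 1 — applied couple M₀=16 kN·m at a=4 m (b=L-a=2):
  M_1 = M₀x/L  [x≤a] = 16·(18/5)/6 = 48/5 kN·m
Load 2 — point force P=5 kN at a=9/2 m (b=L-a=3/2):
  M_2 = Pbx/L  [x≤a] = 5·(3/2)·(18/5)/6 = 9/2 kN·m
Load 3 — applied couple M₀=-6 kN·m at a=3/2 m (b=L-a=9/2):
  M_3 = M₀x/L - M₀  [x>a] = (-6)·(18/5)/6 - (-6) = 12/5 kN·m
Superposition: M = Σ M_i = 33/2 kN·m ≈ 16.500000 kN·m

M(18/5) = 33/2 kN·m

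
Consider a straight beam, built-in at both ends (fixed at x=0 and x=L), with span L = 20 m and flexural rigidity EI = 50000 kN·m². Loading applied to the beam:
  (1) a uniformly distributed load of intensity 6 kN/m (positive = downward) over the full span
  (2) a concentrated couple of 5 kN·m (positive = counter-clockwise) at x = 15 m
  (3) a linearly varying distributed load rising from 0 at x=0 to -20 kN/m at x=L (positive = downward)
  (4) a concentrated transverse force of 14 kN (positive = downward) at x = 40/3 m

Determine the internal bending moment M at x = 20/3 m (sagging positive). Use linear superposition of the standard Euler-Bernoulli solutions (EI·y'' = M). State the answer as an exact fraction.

Load 1 — uniform load w=6 kN/m over full span:
  M_1 = wLx/2 - wL²/12 - wx²/2 = 6·20·(20/3)/2 - 6·20²/12 - 6·(20/3)²/2 = 200/3 kN·m
Load 2 — applied couple M₀=5 kN·m at a=15 m (b=L-a=5):
  M_2 = R_Ax - M_A  [x≤a] with R_A=9/32, M_A=25/16 = (9/32)·(20/3) - (25/16) = 5/16 kN·m
Load 3 — triangular load w₀=-20 kN/m (0→w₀ over full span):
  M_3 = 3w₀Lx/20 - w₀L²/30 - w₀x³/(6L) = 3·(-20)·20·(20/3)/20 - (-20)·20²/30 - (-20)·(20/3)³/(6·20) = -6800/81 kN·m
Load 4 — point force P=14 kN at a=40/3 m (b=L-a=20/3):
  M_4 = Pb²(3a+b)x/L³ - Pab²/L²  [x≤a] = 14·(20/3)²·(3·(40/3)+(20/3))·(20/3)/20³ - 14·(40/3)·(20/3)²/20² = 280/81 kN·m
Superposition: M = Σ M_i = -17515/1296 kN·m ≈ -13.514660 kN·m

M(20/3) = -17515/1296 kN·m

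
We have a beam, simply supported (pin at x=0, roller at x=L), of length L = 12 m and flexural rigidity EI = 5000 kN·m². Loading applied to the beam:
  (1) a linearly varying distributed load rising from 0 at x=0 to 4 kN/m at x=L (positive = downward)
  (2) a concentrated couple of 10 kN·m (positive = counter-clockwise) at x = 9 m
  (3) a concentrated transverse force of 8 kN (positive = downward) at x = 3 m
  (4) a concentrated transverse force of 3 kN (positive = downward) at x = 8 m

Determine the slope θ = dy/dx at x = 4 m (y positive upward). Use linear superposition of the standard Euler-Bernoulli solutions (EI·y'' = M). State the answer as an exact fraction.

Load 1 — triangular load w₀=4 kN/m (0→w₀ over full span):
  θ_1 = -w₀(7L⁴-30L²x²+15x⁴)/(360LEI) = -4·(7·12⁴-30·12²·4²+15·4⁴)/(360·12·5000) = -416/28125 rad
Load 2 — applied couple M₀=10 kN·m at a=9 m (b=L-a=3):
  θ_2 = (M₀x²/(2L)+C₁)/EI  [x≤a] with C₁=M₀(3b²-L²)/(6L)=-65/4 = (10·4²/(2·12)+(-65/4))/5000 = -23/12000 rad
Load 3 — point force P=8 kN at a=3 m (b=L-a=9):
  θ_3 = -Pa(2L²-6Lx+3x²+a²)/(6LEI)  [x>a] = -8·3·(2·12²-6·12·4+3·4²+3²)/(6·12·5000) = -19/5000 rad
Load 4 — point force P=3 kN at a=8 m (b=L-a=4):
  θ_4 = -Pb(L²-b²-3x²)/(6LEI)  [x≤a] = -3·4·(12²-4²-3·4²)/(6·12·5000) = -1/375 rad
Superposition: θ = Σ θ_i = -20857/900000 rad ≈ -0.023174 rad

θ(4) = -20857/900000 rad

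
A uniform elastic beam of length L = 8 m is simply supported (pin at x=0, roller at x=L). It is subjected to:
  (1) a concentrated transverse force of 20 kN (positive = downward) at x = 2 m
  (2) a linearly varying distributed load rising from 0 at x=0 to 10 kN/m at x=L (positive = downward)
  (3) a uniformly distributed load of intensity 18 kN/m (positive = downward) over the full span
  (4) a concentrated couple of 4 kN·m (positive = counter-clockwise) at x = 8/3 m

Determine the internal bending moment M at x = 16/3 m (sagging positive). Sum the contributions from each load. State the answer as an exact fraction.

Load 1 — point force P=20 kN at a=2 m (b=L-a=6):
  M_1 = Pa(L-x)/L  [x>a] = 20·2·(8-(16/3))/8 = 40/3 kN·m
Load 2 — triangular load w₀=10 kN/m (0→w₀ over full span):
  M_2 = w₀Lx/6 - w₀x³/(6L) = 10·8·(16/3)/6 - 10·(16/3)³/(6·8) = 3200/81 kN·m
Load 3 — uniform load w=18 kN/m over full span:
  M_3 = wx(L-x)/2 = 18·(16/3)·(8-(16/3))/2 = 128 kN·m
Load 4 — applied couple M₀=4 kN·m at a=8/3 m (b=L-a=16/3):
  M_4 = M₀x/L - M₀  [x>a] = 4·(16/3)/8 - 4 = -4/3 kN·m
Superposition: M = Σ M_i = 14540/81 kN·m ≈ 179.506173 kN·m

M(16/3) = 14540/81 kN·m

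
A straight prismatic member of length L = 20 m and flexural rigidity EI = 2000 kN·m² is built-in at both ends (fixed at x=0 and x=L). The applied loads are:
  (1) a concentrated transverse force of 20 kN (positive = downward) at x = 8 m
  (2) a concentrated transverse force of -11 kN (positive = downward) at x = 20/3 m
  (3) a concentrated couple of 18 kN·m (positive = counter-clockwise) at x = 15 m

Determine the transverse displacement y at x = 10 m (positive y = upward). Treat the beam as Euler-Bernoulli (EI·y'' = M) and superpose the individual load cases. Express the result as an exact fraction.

y(10) = -16837/64800 m

Load 1 — point force P=20 kN at a=8 m (b=L-a=12):
  y_1 = -Pa²(L-x)²(3bL-(3b+a)(L-x))/(6L³EI)  [x>a] = -20·8²·(20-10)²·(3·12·20-(3·12+8)·(20-10))/(6·20³·2000) = -28/75 m
Load 2 — point force P=-11 kN at a=20/3 m (b=L-a=40/3):
  y_2 = -Pa²(L-x)²(3bL-(3b+a)(L-x))/(6L³EI)  [x>a] = -(-11)·(20/3)²·(20-10)²·(3·(40/3)·20-(3·(40/3)+(20/3))·(20-10))/(6·20³·2000) = 55/324 m
Load 3 — applied couple M₀=18 kN·m at a=15 m (b=L-a=5):
  y_3 = (R_Ax³/6 - M_Ax²/2)/EI  [x≤a] with R_A=81/80, M_A=45/8 = ((81/80)·10³/6 - (45/8)·10²/2)/2000 = -9/160 m
Superposition: y = Σ y_i = -16837/64800 m ≈ -0.259830 m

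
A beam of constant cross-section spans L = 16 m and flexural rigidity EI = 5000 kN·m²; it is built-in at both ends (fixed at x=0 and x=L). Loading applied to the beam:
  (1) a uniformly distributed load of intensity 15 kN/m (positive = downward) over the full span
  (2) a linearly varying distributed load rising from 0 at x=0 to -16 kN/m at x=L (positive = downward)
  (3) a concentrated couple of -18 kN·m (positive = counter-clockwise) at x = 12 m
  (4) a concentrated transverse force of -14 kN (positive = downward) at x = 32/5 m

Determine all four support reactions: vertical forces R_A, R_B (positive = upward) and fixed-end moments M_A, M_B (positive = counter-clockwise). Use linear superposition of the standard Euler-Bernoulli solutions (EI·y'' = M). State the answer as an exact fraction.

Load 1 — uniform load w=15 kN/m over full span:
  R_A = wL/2 = 15·16/2 = 120 kN
  M_A = wL²/12 = 15·16²/12 = 320 kN·m
  R_B = wL/2 = 15·16/2 = 120 kN
  M_B = -wL²/12 = -15·16²/12 = -320 kN·m
Load 2 — triangular load w₀=-16 kN/m (0→w₀ over full span):
  R_A = 3w₀L/20 = 3·(-16)·16/20 = -192/5 kN
  M_A = w₀L²/30 = (-16)·16²/30 = -2048/15 kN·m
  R_B = 7w₀L/20 = 7·(-16)·16/20 = -448/5 kN
  M_B = -w₀L²/20 = -(-16)·16²/20 = 1024/5 kN·m
Load 3 — applied couple M₀=-18 kN·m at a=12 m (b=L-a=4):
  R_A = 6M₀ab/L³ = 6·(-18)·12·4/16³ = -81/64 kN
  M_A = M₀b(2a-b)/L² = (-18)·4·(2·12-4)/16² = -45/8 kN·m
  R_B = -6M₀ab/L³ = -6·(-18)·12·4/16³ = 81/64 kN
  M_B = M₀a(2b-a)/L² = (-18)·12·(2·4-12)/16² = 27/8 kN·m
Load 4 — point force P=-14 kN at a=32/5 m (b=L-a=48/5):
  R_A = Pb²(3a+b)/L³ = (-14)·(48/5)²·(3·(32/5)+(48/5))/16³ = -1134/125 kN
  M_A = Pab²/L² = (-14)·(32/5)·(48/5)²/16² = -4032/125 kN·m
  R_B = Pa²(a+3b)/L³ = (-14)·(32/5)²·((32/5)+3·(48/5))/16³ = -616/125 kN
  M_B = -Pa²b/L² = -(-14)·(32/5)²·(48/5)/16² = 2688/125 kN·m
Superposition: R_A = 570099/8000 kN, M_A = 436757/3000 kN·m, R_B = 213901/8000 kN, M_B = -90321/1000 kN·m

R_A = 570099/8000 kN, M_A = 436757/3000 kN·m, R_B = 213901/8000 kN, M_B = -90321/1000 kN·m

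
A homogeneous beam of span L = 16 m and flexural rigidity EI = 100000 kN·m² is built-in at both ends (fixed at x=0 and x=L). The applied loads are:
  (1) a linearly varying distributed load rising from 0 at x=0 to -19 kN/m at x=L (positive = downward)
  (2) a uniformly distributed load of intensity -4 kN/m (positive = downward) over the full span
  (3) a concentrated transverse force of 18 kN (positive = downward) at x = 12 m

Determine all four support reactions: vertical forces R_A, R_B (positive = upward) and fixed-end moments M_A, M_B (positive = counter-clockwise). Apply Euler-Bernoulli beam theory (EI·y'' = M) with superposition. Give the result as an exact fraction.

R_A = -5983/80 kN, M_A = -7019/30 kN·m, R_B = -9857/80 kN, M_B = 8641/30 kN·m

Load 1 — triangular load w₀=-19 kN/m (0→w₀ over full span):
  R_A = 3w₀L/20 = 3·(-19)·16/20 = -228/5 kN
  M_A = w₀L²/30 = (-19)·16²/30 = -2432/15 kN·m
  R_B = 7w₀L/20 = 7·(-19)·16/20 = -532/5 kN
  M_B = -w₀L²/20 = -(-19)·16²/20 = 1216/5 kN·m
Load 2 — uniform load w=-4 kN/m over full span:
  R_A = wL/2 = (-4)·16/2 = -32 kN
  M_A = wL²/12 = (-4)·16²/12 = -256/3 kN·m
  R_B = wL/2 = (-4)·16/2 = -32 kN
  M_B = -wL²/12 = -(-4)·16²/12 = 256/3 kN·m
Load 3 — point force P=18 kN at a=12 m (b=L-a=4):
  R_A = Pb²(3a+b)/L³ = 18·4²·(3·12+4)/16³ = 45/16 kN
  M_A = Pab²/L² = 18·12·4²/16² = 27/2 kN·m
  R_B = Pa²(a+3b)/L³ = 18·12²·(12+3·4)/16³ = 243/16 kN
  M_B = -Pa²b/L² = -18·12²·4/16² = -81/2 kN·m
Superposition: R_A = -5983/80 kN, M_A = -7019/30 kN·m, R_B = -9857/80 kN, M_B = 8641/30 kN·m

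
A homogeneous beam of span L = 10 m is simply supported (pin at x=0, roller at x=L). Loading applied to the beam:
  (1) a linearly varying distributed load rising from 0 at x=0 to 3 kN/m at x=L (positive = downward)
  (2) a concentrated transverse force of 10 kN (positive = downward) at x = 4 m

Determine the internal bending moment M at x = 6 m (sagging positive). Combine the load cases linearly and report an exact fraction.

Load 1 — triangular load w₀=3 kN/m (0→w₀ over full span):
  M_1 = w₀Lx/6 - w₀x³/(6L) = 3·10·6/6 - 3·6³/(6·10) = 96/5 kN·m
Load 2 — point force P=10 kN at a=4 m (b=L-a=6):
  M_2 = Pa(L-x)/L  [x>a] = 10·4·(10-6)/10 = 16 kN·m
Superposition: M = Σ M_i = 176/5 kN·m ≈ 35.200000 kN·m

M(6) = 176/5 kN·m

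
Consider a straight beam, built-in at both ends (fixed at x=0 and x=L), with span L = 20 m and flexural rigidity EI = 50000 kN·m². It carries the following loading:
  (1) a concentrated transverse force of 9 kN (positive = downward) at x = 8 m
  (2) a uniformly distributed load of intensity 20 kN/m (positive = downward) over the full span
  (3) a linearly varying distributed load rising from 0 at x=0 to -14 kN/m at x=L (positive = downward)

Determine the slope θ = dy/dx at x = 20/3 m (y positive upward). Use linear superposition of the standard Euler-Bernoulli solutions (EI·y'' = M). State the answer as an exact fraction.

Load 1 — point force P=9 kN at a=8 m (b=L-a=12):
  θ_1 = -Pb²x(2aL-(3a+b)x)/(2L³EI)  [x≤a] = -9·12²·(20/3)·(2·8·20-(3·8+12)·(20/3))/(2·20³·50000) = -27/31250 rad
Load 2 — uniform load w=20 kN/m over full span:
  θ_2 = -wx(L-x)(L-2x)/(12EI) = -20·(20/3)·(20-(20/3))·(20-2·(20/3))/(12·50000) = -8/405 rad
Load 3 — triangular load w₀=-14 kN/m (0→w₀ over full span):
  θ_3 = -w₀(2x(L-x)(L-2x)(x+2L)+x²(L-x)²)/(120LEI) = -(-14)·(2·(20/3)·(20-(20/3))·(20-2·(20/3))·((20/3)+2·20)+(20/3)²·(20-(20/3))²)/(120·20·50000) = 224/30375 rad
Superposition: θ = Σ θ_i = -100561/7593750 rad ≈ -0.013243 rad

θ(20/3) = -100561/7593750 rad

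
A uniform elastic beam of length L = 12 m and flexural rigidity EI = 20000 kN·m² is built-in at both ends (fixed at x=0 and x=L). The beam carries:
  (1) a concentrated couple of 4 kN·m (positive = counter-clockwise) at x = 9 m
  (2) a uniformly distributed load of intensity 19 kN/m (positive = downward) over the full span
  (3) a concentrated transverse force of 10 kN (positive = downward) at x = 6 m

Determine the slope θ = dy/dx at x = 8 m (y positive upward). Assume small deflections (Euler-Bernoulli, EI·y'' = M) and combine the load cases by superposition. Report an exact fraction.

θ(8) = 337/30000 rad

Load 1 — applied couple M₀=4 kN·m at a=9 m (b=L-a=3):
  θ_1 = (R_Ax²/2 - M_Ax)/EI  [x≤a] with R_A=3/8, M_A=5/4 = ((3/8)·8²/2 - (5/4)·8)/20000 = 1/10000 rad
Load 2 — uniform load w=19 kN/m over full span:
  θ_2 = -wx(L-x)(L-2x)/(12EI) = -19·8·(12-8)·(12-2·8)/(12·20000) = 19/1875 rad
Load 3 — point force P=10 kN at a=6 m (b=L-a=6):
  θ_3 = Pa²(L-x)(2bL-(3b+a)(L-x))/(2L³EI)  [x>a] = 10·6²·(12-8)·(2·6·12-(3·6+6)·(12-8))/(2·12³·20000) = 1/1000 rad
Superposition: θ = Σ θ_i = 337/30000 rad ≈ 0.011233 rad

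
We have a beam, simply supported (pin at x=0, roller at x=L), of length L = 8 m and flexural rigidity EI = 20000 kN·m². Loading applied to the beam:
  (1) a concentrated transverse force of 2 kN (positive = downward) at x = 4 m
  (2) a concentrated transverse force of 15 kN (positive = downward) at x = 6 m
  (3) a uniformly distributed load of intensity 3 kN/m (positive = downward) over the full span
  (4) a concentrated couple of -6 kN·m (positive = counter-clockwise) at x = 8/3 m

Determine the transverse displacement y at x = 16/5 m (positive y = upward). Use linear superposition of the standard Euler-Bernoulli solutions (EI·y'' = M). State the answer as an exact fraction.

y(16/5) = -66517/4687500 m

Load 1 — point force P=2 kN at a=4 m (b=L-a=4):
  y_1 = -Pbx(L²-b²-x²)/(6LEI)  [x≤a] = -2·4·(16/5)·(8²-4²-(16/5)²)/(6·8·20000) = -236/234375 m
Load 2 — point force P=15 kN at a=6 m (b=L-a=2):
  y_2 = -Pbx(L²-b²-x²)/(6LEI)  [x≤a] = -15·2·(16/5)·(8²-2²-(16/5)²)/(6·8·20000) = -311/62500 m
Load 3 — uniform load w=3 kN/m over full span:
  y_3 = -wx(L³-2Lx²+x³)/(24EI) = -3·(16/5)·(8³-2·8·(16/5)²+(16/5)³)/(24·20000) = -2976/390625 m
Load 4 — applied couple M₀=-6 kN·m at a=8/3 m (b=L-a=16/3):
  y_4 = (M₀x³/(6L)-M₀(x-a)²/2+C₁x)/EI  [x>a] with C₁=M₀(3b²-L²)/(6L)=-8/3 = ((-6)·(16/5)³/(6·8)-(-6)·((16/5)-(8/3))²/2+(-8/3)·(16/5))/20000 = -46/78125 m
Superposition: y = Σ y_i = -66517/4687500 m ≈ -0.014190 m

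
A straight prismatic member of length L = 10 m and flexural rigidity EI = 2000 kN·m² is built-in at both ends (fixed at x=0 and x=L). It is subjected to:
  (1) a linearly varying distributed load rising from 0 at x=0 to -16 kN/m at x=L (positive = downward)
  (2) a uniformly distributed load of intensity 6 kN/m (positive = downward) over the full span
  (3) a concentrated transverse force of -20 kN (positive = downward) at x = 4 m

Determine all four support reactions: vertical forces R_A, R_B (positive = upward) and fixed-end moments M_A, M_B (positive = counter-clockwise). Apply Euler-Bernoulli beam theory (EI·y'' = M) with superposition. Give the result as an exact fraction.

Load 1 — triangular load w₀=-16 kN/m (0→w₀ over full span):
  R_A = 3w₀L/20 = 3·(-16)·10/20 = -24 kN
  M_A = w₀L²/30 = (-16)·10²/30 = -160/3 kN·m
  R_B = 7w₀L/20 = 7·(-16)·10/20 = -56 kN
  M_B = -w₀L²/20 = -(-16)·10²/20 = 80 kN·m
Load 2 — uniform load w=6 kN/m over full span:
  R_A = wL/2 = 6·10/2 = 30 kN
  M_A = wL²/12 = 6·10²/12 = 50 kN·m
  R_B = wL/2 = 6·10/2 = 30 kN
  M_B = -wL²/12 = -6·10²/12 = -50 kN·m
Load 3 — point force P=-20 kN at a=4 m (b=L-a=6):
  R_A = Pb²(3a+b)/L³ = (-20)·6²·(3·4+6)/10³ = -324/25 kN
  M_A = Pab²/L² = (-20)·4·6²/10² = -144/5 kN·m
  R_B = Pa²(a+3b)/L³ = (-20)·4²·(4+3·6)/10³ = -176/25 kN
  M_B = -Pa²b/L² = -(-20)·4²·6/10² = 96/5 kN·m
Superposition: R_A = -174/25 kN, M_A = -482/15 kN·m, R_B = -826/25 kN, M_B = 246/5 kN·m

R_A = -174/25 kN, M_A = -482/15 kN·m, R_B = -826/25 kN, M_B = 246/5 kN·m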